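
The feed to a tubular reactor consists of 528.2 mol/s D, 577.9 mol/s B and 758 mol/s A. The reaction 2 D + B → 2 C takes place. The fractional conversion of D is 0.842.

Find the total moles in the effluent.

1640 mol/s

D reacted = 0.842 × 528.2 = 444.7 mol/s; ν_D = −2, so ξ = 444.7/2 = 222.4 mol/s.
Outlet amounts (n = n₀ + ν ξ):
  D: 528.2 − 2(222.4) = 83.46
  B: 577.9 − 1(222.4) = 355.5
  C: 0 + 2(222.4) = 444.7
  A: 758 (inert)
Total out = 83.46 + 355.5 + 444.7 + 758 = 1642 mol/s.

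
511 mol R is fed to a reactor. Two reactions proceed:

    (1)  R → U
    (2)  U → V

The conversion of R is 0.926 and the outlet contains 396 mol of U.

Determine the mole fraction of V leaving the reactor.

Conversion of R: R consumed = 1ξ₁ = 0.926 × 511 → ξ₁ = 473.2 mol.
U balance: n_U = 0 + 1ξ₁ − 1ξ₂ = 396 → ξ₂ = (1·473.2 − 396)/1 = 77.19 mol.
Outlet amounts (n = n₀ + Σ ν·ξ):
  R: 511 − 1(473.2) = 37.81
  U: 0 + 1(473.2) − 1(77.19) = 396
  V: 0 + 1(77.19) = 77.19
Total out = 511 mol; y_V = 77.19 / 511 = 0.151.

0.151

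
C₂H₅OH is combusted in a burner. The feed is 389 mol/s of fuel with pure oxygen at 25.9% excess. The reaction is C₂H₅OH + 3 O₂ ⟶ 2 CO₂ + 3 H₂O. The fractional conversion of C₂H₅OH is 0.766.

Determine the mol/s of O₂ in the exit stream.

575 mol/s

Stoichiometric O₂ = 3 × 389 = 1167 mol/s; O₂ fed = 1167 × 1.259 = 1469 mol/s.
Fuel reacted = 0.766 × 389 → ξ = 298 mol/s.
Outlet (n = n₀ + ν ξ):
  C₂H₅OH: 389 − 1(298) = 91.03
  O₂: 1469 − 3(298) = 575.3
  CO₂: 0 + 2(298) = 595.9
  H₂O: 0 + 3(298) = 893.9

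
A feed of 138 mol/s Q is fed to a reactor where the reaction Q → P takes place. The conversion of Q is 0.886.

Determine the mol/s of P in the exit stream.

122 mol/s

Q reacted = 0.886 × 138 = 122.3 mol/s; ν_Q = −1, so ξ = 122.3/1 = 122.3 mol/s.
Outlet amounts (n = n₀ + ν ξ):
  Q: 138 − 1(122.3) = 15.73
  P: 0 + 1(122.3) = 122.3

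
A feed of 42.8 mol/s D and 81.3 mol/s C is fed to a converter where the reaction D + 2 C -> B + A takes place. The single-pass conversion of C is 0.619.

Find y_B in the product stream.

C reacted = 0.619 × 81.3 = 50.32 mol/s; ν_C = −2, so ξ = 50.32/2 = 25.16 mol/s.
Outlet amounts (n = n₀ + ν ξ):
  D: 42.8 − 1(25.16) = 17.64
  C: 81.3 − 2(25.16) = 30.98
  B: 0 + 1(25.16) = 25.16
  A: 0 + 1(25.16) = 25.16
Total out = 98.94 mol/s; y_B = 25.16 / 98.94 = 0.2543.

0.254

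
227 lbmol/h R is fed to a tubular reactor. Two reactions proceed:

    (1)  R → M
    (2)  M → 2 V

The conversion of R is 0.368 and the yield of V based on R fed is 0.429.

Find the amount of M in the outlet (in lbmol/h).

Conversion of R: R consumed = 1ξ₁ = 0.368 × 227 → ξ₁ = 83.54 lbmol/h.
Yield of V: 2ξ₂ / 227 = 0.429 → ξ₂ = 48.69 lbmol/h.
Outlet amounts (n = n₀ + Σ ν·ξ):
  R: 227 − 1(83.54) = 143.5
  M: 0 + 1(83.54) − 1(48.69) = 34.84
  V: 0 + 2(48.69) = 97.38

34.8 lbmol/h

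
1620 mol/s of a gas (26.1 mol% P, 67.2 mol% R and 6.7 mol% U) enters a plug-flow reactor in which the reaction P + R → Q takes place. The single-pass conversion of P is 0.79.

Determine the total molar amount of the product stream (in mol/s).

1290 mol/s

P reacted = 0.79 × 422.8 = 334 mol/s; ν_P = −1, so ξ = 334/1 = 334 mol/s.
Outlet amounts (n = n₀ + ν ξ):
  P: 422.8 − 1(334) = 88.79
  R: 1089 − 1(334) = 754.6
  Q: 0 + 1(334) = 334
  U: 108.5 (inert)
Total out = 88.79 + 754.6 + 334 + 108.5 = 1286 mol/s.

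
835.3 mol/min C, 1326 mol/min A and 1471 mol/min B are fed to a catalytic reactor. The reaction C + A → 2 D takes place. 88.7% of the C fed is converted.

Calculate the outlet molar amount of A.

C reacted = 0.887 × 835.3 = 740.9 mol/min; ν_C = −1, so ξ = 740.9/1 = 740.9 mol/min.
Outlet amounts (n = n₀ + ν ξ):
  C: 835.3 − 1(740.9) = 94.39
  A: 1326 − 1(740.9) = 585.1
  D: 0 + 2(740.9) = 1482
  B: 1471 (inert)

585 mol/min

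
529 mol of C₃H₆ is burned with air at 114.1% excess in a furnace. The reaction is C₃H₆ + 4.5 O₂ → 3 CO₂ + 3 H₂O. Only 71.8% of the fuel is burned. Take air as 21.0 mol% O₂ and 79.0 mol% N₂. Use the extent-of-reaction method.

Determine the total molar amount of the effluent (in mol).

25000 mol

Stoichiometric O₂ = 4.5 × 529 = 2380 mol; O₂ fed = 2380 × 2.141 = 5097 mol.
N₂ fed = 5097 × 79/21 = 19170 mol.
Fuel reacted = 0.718 × 529 → ξ = 379.8 mol.
Outlet (n = n₀ + ν ξ):
  C₃H₆: 529 − 1(379.8) = 149.2
  O₂: 5097 − 4.5(379.8) = 3387
  N₂: 19170 (inert)
  CO₂: 0 + 3(379.8) = 1139
  H₂O: 0 + 3(379.8) = 1139
Total out = 149.2 + 3387 + 19170 + 1139 + 1139 = 24990 mol.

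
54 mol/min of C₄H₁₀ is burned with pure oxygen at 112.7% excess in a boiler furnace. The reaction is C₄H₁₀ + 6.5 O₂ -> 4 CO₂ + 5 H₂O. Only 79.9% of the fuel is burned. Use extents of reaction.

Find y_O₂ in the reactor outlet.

0.539

Stoichiometric O₂ = 6.5 × 54 = 351 mol/min; O₂ fed = 351 × 2.127 = 746.6 mol/min.
Fuel reacted = 0.799 × 54 → ξ = 43.15 mol/min.
Outlet (n = n₀ + ν ξ):
  C₄H₁₀: 54 − 1(43.15) = 10.85
  O₂: 746.6 − 6.5(43.15) = 466.1
  CO₂: 0 + 4(43.15) = 172.6
  H₂O: 0 + 5(43.15) = 215.7
Total out = 865.3 mol/min; y_O₂ = 466.1 / 865.3 = 0.5387.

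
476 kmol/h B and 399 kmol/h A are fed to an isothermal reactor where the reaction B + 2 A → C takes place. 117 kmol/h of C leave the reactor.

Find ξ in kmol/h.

For C: n = n₀ + 1ξ → 117 = 0 + 1ξ, giving ξ = 117 kmol/h.
Outlet amounts (n = n₀ + ν ξ):
  B: 476 − 1(117) = 359
  A: 399 − 2(117) = 165
  C: 0 + 1(117) = 117

ξ = 117 kmol/h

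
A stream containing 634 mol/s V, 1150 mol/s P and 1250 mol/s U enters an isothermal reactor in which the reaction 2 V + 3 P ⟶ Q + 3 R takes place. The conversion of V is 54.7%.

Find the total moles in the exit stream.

2860 mol/s

V reacted = 0.547 × 634 = 346.8 mol/s; ν_V = −2, so ξ = 346.8/2 = 173.4 mol/s.
Outlet amounts (n = n₀ + ν ξ):
  V: 634 − 2(173.4) = 287.2
  P: 1150 − 3(173.4) = 629.8
  Q: 0 + 1(173.4) = 173.4
  R: 0 + 3(173.4) = 520.2
  U: 1250 (inert)
Total out = 287.2 + 629.8 + 173.4 + 520.2 + 1250 = 2861 mol/s.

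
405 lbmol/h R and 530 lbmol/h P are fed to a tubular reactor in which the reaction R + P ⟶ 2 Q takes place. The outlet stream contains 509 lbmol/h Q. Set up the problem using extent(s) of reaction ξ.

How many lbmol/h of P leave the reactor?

For Q: n = n₀ + 2ξ → 509 = 0 + 2ξ, giving ξ = 254.5 lbmol/h.
Outlet amounts (n = n₀ + ν ξ):
  R: 405 − 1(254.5) = 150.5
  P: 530 − 1(254.5) = 275.5
  Q: 0 + 2(254.5) = 509

276 lbmol/h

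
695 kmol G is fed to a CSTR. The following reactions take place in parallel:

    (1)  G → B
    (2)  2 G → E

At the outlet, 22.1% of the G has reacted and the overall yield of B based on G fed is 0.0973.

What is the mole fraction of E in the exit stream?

0.0659

Yield of B: 1ξ₁ / 695 = 0.0973 → ξ₁ = 67.62 kmol.
Conversion of G: 1ξ₁ + 2ξ₂ = 0.221 × 695 = 153.6 → ξ₂ = 42.99 kmol.
Outlet amounts (n = n₀ + Σ ν·ξ):
  G: 695 − 1(67.62) − 2(42.99) = 541.4
  B: 0 + 1(67.62) = 67.62
  E: 0 + 1(42.99) = 42.99
Total out = 652 kmol; y_E = 42.99 / 652 = 0.06593.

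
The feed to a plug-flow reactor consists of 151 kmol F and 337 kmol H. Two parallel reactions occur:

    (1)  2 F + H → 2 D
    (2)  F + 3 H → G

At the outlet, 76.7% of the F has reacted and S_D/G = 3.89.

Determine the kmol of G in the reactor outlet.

Conversion of F: F consumed = 0.767 × 151 = 115.8 kmol = 2ξ₁ + 1ξ₂.
Selectivity: 2ξ₁ / (1ξ₂) = 3.89 → ξ₁ = 1.945 ξ₂.
Substitute: (2·1.945 + 1) ξ₂ = 115.8 → ξ₂ = 23.68 kmol, ξ₁ = 46.07 kmol.
Outlet amounts (n = n₀ + Σ ν·ξ):
  F: 151 − 2(46.07) − 1(23.68) = 35.18
  H: 337 − 1(46.07) − 3(23.68) = 219.9
  D: 0 + 2(46.07) = 92.13
  G: 0 + 1(23.68) = 23.68

23.7 kmol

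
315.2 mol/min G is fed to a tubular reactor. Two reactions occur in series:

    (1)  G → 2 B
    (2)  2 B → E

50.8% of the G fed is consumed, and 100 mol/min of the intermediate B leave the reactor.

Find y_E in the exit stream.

0.302

Conversion of G: G consumed = 1ξ₁ = 0.508 × 315.2 → ξ₁ = 160.1 mol/min.
B balance: n_B = 0 + 2ξ₁ − 2ξ₂ = 100 → ξ₂ = (2·160.1 − 100)/2 = 110.1 mol/min.
Outlet amounts (n = n₀ + Σ ν·ξ):
  G: 315.2 − 1(160.1) = 155.1
  B: 0 + 2(160.1) − 2(110.1) = 100
  E: 0 + 1(110.1) = 110.1
Total out = 365.2 mol/min; y_E = 110.1 / 365.2 = 0.3015.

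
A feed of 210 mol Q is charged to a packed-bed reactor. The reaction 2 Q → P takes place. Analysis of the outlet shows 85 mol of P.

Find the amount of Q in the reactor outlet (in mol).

40 mol

For P: n = n₀ + 1ξ → 85 = 0 + 1ξ, giving ξ = 85 mol.
Outlet amounts (n = n₀ + ν ξ):
  Q: 210 − 2(85) = 40
  P: 0 + 1(85) = 85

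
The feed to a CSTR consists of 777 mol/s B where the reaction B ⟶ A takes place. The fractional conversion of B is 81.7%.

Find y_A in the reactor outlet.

B reacted = 0.817 × 777 = 634.8 mol/s; ν_B = −1, so ξ = 634.8/1 = 634.8 mol/s.
Outlet amounts (n = n₀ + ν ξ):
  B: 777 − 1(634.8) = 142.2
  A: 0 + 1(634.8) = 634.8
Total out = 777 mol/s; y_A = 634.8 / 777 = 0.817.

0.817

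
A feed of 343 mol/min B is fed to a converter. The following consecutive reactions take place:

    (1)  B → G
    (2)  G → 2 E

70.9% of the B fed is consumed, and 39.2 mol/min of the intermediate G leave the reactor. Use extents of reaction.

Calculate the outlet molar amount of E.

Conversion of B: B consumed = 1ξ₁ = 0.709 × 343 → ξ₁ = 243.2 mol/min.
G balance: n_G = 0 + 1ξ₁ − 1ξ₂ = 39.2 → ξ₂ = (1·243.2 − 39.2)/1 = 204 mol/min.
Outlet amounts (n = n₀ + Σ ν·ξ):
  B: 343 − 1(243.2) = 99.81
  G: 0 + 1(243.2) − 1(204) = 39.2
  E: 0 + 2(204) = 408

408 mol/min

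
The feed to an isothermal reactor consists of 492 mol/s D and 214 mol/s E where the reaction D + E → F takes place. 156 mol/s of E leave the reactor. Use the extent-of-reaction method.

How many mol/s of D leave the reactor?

For E: n = n₀ − 1ξ → 156 = 214 − 1ξ, giving ξ = 58 mol/s.
Outlet amounts (n = n₀ + ν ξ):
  D: 492 − 1(58) = 434
  E: 214 − 1(58) = 156
  F: 0 + 1(58) = 58

434 mol/s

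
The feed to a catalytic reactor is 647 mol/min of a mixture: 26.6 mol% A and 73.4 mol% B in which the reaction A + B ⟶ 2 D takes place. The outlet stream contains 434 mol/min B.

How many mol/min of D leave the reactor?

81.8 mol/min

For B: n = n₀ − 1ξ → 434 = 474.9 − 1ξ, giving ξ = 40.9 mol/min.
Outlet amounts (n = n₀ + ν ξ):
  A: 172.1 − 1(40.9) = 131.2
  B: 474.9 − 1(40.9) = 434
  D: 0 + 2(40.9) = 81.8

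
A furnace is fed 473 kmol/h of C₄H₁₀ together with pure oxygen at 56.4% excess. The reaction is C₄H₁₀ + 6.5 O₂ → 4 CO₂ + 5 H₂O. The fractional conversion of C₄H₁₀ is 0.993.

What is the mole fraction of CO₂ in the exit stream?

Stoichiometric O₂ = 6.5 × 473 = 3074 kmol/h; O₂ fed = 3074 × 1.564 = 4809 kmol/h.
Fuel reacted = 0.993 × 473 → ξ = 469.7 kmol/h.
Outlet (n = n₀ + ν ξ):
  C₄H₁₀: 473 − 1(469.7) = 3.311
  O₂: 4809 − 6.5(469.7) = 1756
  CO₂: 0 + 4(469.7) = 1879
  H₂O: 0 + 5(469.7) = 2348
Total out = 5986 kmol/h; y_CO₂ = 1879 / 5986 = 0.3139.

0.314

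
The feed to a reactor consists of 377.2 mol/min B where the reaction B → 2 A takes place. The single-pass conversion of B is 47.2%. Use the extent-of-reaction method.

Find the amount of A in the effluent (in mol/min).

B reacted = 0.472 × 377.2 = 178 mol/min; ν_B = −1, so ξ = 178/1 = 178 mol/min.
Outlet amounts (n = n₀ + ν ξ):
  B: 377.2 − 1(178) = 199.2
  A: 0 + 2(178) = 356.1

356 mol/min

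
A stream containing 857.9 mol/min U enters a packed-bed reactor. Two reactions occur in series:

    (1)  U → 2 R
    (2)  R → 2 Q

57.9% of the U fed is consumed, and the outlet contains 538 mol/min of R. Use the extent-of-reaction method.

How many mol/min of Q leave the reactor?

911 mol/min

Conversion of U: U consumed = 1ξ₁ = 0.579 × 857.9 → ξ₁ = 496.7 mol/min.
R balance: n_R = 0 + 2ξ₁ − 1ξ₂ = 538 → ξ₂ = (2·496.7 − 538)/1 = 455.4 mol/min.
Outlet amounts (n = n₀ + Σ ν·ξ):
  U: 857.9 − 1(496.7) = 361.2
  R: 0 + 2(496.7) − 1(455.4) = 538
  Q: 0 + 2(455.4) = 910.9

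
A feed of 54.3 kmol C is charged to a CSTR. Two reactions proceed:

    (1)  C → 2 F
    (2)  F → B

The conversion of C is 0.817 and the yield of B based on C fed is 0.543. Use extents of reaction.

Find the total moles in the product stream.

Conversion of C: C consumed = 1ξ₁ = 0.817 × 54.3 → ξ₁ = 44.36 kmol.
Yield of B: 1ξ₂ / 54.3 = 0.543 → ξ₂ = 29.48 kmol.
Outlet amounts (n = n₀ + Σ ν·ξ):
  C: 54.3 − 1(44.36) = 9.937
  F: 0 + 2(44.36) − 1(29.48) = 59.24
  B: 0 + 1(29.48) = 29.48
Total out = 9.937 + 59.24 + 29.48 = 98.66 kmol.

98.7 kmol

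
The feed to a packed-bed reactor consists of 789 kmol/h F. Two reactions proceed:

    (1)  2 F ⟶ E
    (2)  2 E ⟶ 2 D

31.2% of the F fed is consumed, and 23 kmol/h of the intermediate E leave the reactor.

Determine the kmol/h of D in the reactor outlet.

100 kmol/h

Conversion of F: F consumed = 2ξ₁ = 0.312 × 789 → ξ₁ = 123.1 kmol/h.
E balance: n_E = 0 + 1ξ₁ − 2ξ₂ = 23 → ξ₂ = (1·123.1 − 23)/2 = 50.04 kmol/h.
Outlet amounts (n = n₀ + Σ ν·ξ):
  F: 789 − 2(123.1) = 542.8
  E: 0 + 1(123.1) − 2(50.04) = 23
  D: 0 + 2(50.04) = 100.1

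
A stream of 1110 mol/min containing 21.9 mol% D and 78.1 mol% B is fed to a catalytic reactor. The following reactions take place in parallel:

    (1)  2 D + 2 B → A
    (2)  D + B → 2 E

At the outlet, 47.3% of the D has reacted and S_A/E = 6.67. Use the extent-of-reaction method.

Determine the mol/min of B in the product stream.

752 mol/min

Conversion of D: D consumed = 0.473 × 243.1 = 115 mol/min = 2ξ₁ + 1ξ₂.
Selectivity: 1ξ₁ / (2ξ₂) = 6.67 → ξ₁ = 13.34 ξ₂.
Substitute: (2·13.34 + 1) ξ₂ = 115 → ξ₂ = 4.154 mol/min, ξ₁ = 55.41 mol/min.
Outlet amounts (n = n₀ + Σ ν·ξ):
  D: 243.1 − 2(55.41) − 1(4.154) = 128.1
  B: 866.9 − 2(55.41) − 1(4.154) = 751.9
  A: 0 + 1(55.41) = 55.41
  E: 0 + 2(4.154) = 8.308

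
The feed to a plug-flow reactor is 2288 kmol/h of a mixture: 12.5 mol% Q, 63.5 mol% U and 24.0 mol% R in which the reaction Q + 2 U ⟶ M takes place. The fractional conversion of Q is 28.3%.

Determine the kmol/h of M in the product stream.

Q reacted = 0.283 × 286 = 80.94 kmol/h; ν_Q = −1, so ξ = 80.94/1 = 80.94 kmol/h.
Outlet amounts (n = n₀ + ν ξ):
  Q: 286 − 1(80.94) = 205.1
  U: 1453 − 2(80.94) = 1291
  M: 0 + 1(80.94) = 80.94
  R: 549.1 (inert)

80.9 kmol/h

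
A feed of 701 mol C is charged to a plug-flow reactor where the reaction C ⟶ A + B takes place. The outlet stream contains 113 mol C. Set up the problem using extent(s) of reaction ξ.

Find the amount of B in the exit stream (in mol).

For C: n = n₀ − 1ξ → 113 = 701 − 1ξ, giving ξ = 588 mol.
Outlet amounts (n = n₀ + ν ξ):
  C: 701 − 1(588) = 113
  A: 0 + 1(588) = 588
  B: 0 + 1(588) = 588

588 mol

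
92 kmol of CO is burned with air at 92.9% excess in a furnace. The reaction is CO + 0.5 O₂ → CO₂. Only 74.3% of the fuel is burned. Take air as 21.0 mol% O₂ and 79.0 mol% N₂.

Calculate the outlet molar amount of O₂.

Stoichiometric O₂ = 0.5 × 92 = 46 kmol; O₂ fed = 46 × 1.929 = 88.73 kmol.
N₂ fed = 88.73 × 79/21 = 333.8 kmol.
Fuel reacted = 0.743 × 92 → ξ = 68.36 kmol.
Outlet (n = n₀ + ν ξ):
  CO: 92 − 1(68.36) = 23.64
  O₂: 88.73 − 0.5(68.36) = 54.56
  N₂: 333.8 (inert)
  CO₂: 0 + 1(68.36) = 68.36

54.6 kmol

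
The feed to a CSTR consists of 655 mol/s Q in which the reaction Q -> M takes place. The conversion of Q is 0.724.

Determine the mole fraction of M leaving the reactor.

Q reacted = 0.724 × 655 = 474.2 mol/s; ν_Q = −1, so ξ = 474.2/1 = 474.2 mol/s.
Outlet amounts (n = n₀ + ν ξ):
  Q: 655 − 1(474.2) = 180.8
  M: 0 + 1(474.2) = 474.2
Total out = 655 mol/s; y_M = 474.2 / 655 = 0.724.

0.724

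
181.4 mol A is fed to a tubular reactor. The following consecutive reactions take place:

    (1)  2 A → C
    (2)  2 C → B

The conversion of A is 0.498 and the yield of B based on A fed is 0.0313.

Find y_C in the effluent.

0.259

Conversion of A: A consumed = 2ξ₁ = 0.498 × 181.4 → ξ₁ = 45.17 mol.
Yield of B: 1ξ₂ / 181.4 = 0.0313 → ξ₂ = 5.678 mol.
Outlet amounts (n = n₀ + Σ ν·ξ):
  A: 181.4 − 2(45.17) = 91.06
  C: 0 + 1(45.17) − 2(5.678) = 33.81
  B: 0 + 1(5.678) = 5.678
Total out = 130.6 mol; y_C = 33.81 / 130.6 = 0.259.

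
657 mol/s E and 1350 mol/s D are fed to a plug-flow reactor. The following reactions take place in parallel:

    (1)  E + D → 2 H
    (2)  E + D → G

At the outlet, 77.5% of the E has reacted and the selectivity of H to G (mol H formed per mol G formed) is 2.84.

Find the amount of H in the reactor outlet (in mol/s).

Conversion of E: E consumed = 0.775 × 657 = 509.2 mol/s = 1ξ₁ + 1ξ₂.
Selectivity: 2ξ₁ / (1ξ₂) = 2.84 → ξ₁ = 1.42 ξ₂.
Substitute: (1·1.42 + 1) ξ₂ = 509.2 → ξ₂ = 210.4 mol/s, ξ₁ = 298.8 mol/s.
Outlet amounts (n = n₀ + Σ ν·ξ):
  E: 657 − 1(298.8) − 1(210.4) = 147.8
  D: 1350 − 1(298.8) − 1(210.4) = 840.8
  H: 0 + 2(298.8) = 597.5
  G: 0 + 1(210.4) = 210.4

598 mol/s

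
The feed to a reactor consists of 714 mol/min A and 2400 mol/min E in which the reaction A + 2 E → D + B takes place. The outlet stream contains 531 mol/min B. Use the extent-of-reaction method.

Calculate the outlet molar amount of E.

For B: n = n₀ + 1ξ → 531 = 0 + 1ξ, giving ξ = 531 mol/min.
Outlet amounts (n = n₀ + ν ξ):
  A: 714 − 1(531) = 183
  E: 2400 − 2(531) = 1338
  D: 0 + 1(531) = 531
  B: 0 + 1(531) = 531

1340 mol/min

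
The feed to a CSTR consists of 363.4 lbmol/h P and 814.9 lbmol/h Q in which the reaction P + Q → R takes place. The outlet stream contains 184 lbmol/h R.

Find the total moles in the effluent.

994 lbmol/h

For R: n = n₀ + 1ξ → 184 = 0 + 1ξ, giving ξ = 184 lbmol/h.
Outlet amounts (n = n₀ + ν ξ):
  P: 363.4 − 1(184) = 179.4
  Q: 814.9 − 1(184) = 630.9
  R: 0 + 1(184) = 184
Total out = 179.4 + 630.9 + 184 = 994.3 lbmol/h.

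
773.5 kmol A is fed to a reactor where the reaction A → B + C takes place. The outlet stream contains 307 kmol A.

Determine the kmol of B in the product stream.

466 kmol

For A: n = n₀ − 1ξ → 307 = 773.5 − 1ξ, giving ξ = 466.5 kmol.
Outlet amounts (n = n₀ + ν ξ):
  A: 773.5 − 1(466.5) = 307
  B: 0 + 1(466.5) = 466.5
  C: 0 + 1(466.5) = 466.5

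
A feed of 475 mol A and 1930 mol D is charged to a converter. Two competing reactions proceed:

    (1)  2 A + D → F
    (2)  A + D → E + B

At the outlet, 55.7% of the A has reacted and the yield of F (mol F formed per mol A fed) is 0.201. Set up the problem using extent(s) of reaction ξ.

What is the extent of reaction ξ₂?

Yield of F: 1ξ₁ / 475 = 0.201 → ξ₁ = 95.48 mol.
Conversion of A: 2ξ₁ + 1ξ₂ = 0.557 × 475 = 264.6 → ξ₂ = 73.63 mol.
Outlet amounts (n = n₀ + Σ ν·ξ):
  A: 475 − 2(95.48) − 1(73.63) = 210.4
  D: 1930 − 1(95.48) − 1(73.63) = 1761
  F: 0 + 1(95.48) = 95.48
  E: 0 + 1(73.63) = 73.63
  B: 0 + 1(73.63) = 73.63

ξ₂ = 73.6 mol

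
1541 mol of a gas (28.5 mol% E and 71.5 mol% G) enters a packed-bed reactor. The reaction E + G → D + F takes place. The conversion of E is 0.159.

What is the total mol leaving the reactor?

1540 mol

E reacted = 0.159 × 439.2 = 69.83 mol; ν_E = −1, so ξ = 69.83/1 = 69.83 mol.
Outlet amounts (n = n₀ + ν ξ):
  E: 439.2 − 1(69.83) = 369.4
  G: 1102 − 1(69.83) = 1032
  D: 0 + 1(69.83) = 69.83
  F: 0 + 1(69.83) = 69.83
Total out = 369.4 + 1032 + 69.83 + 69.83 = 1541 mol.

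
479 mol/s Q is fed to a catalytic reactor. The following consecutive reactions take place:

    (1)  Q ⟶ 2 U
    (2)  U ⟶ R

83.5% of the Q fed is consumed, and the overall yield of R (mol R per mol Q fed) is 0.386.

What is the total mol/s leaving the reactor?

879 mol/s

Conversion of Q: Q consumed = 1ξ₁ = 0.835 × 479 → ξ₁ = 400 mol/s.
Yield of R: 1ξ₂ / 479 = 0.386 → ξ₂ = 184.9 mol/s.
Outlet amounts (n = n₀ + Σ ν·ξ):
  Q: 479 − 1(400) = 79.04
  U: 0 + 2(400) − 1(184.9) = 615
  R: 0 + 1(184.9) = 184.9
Total out = 79.04 + 615 + 184.9 = 879 mol/s.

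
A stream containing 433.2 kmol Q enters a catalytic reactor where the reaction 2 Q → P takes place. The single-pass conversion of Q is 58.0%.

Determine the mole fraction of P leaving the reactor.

Q reacted = 0.58 × 433.2 = 251.3 kmol; ν_Q = −2, so ξ = 251.3/2 = 125.6 kmol.
Outlet amounts (n = n₀ + ν ξ):
  Q: 433.2 − 2(125.6) = 181.9
  P: 0 + 1(125.6) = 125.6
Total out = 307.6 kmol; y_P = 125.6 / 307.6 = 0.4085.

0.408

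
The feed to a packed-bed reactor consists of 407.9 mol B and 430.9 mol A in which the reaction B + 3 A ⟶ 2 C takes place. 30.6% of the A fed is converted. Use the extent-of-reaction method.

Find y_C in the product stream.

0.117

A reacted = 0.306 × 430.9 = 131.9 mol; ν_A = −3, so ξ = 131.9/3 = 43.95 mol.
Outlet amounts (n = n₀ + ν ξ):
  B: 407.9 − 1(43.95) = 363.9
  A: 430.9 − 3(43.95) = 299
  C: 0 + 2(43.95) = 87.9
Total out = 750.9 mol; y_C = 87.9 / 750.9 = 0.1171.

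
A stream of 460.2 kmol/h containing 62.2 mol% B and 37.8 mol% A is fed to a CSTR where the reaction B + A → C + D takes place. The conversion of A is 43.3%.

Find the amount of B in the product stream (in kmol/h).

A reacted = 0.433 × 174 = 75.32 kmol/h; ν_A = −1, so ξ = 75.32/1 = 75.32 kmol/h.
Outlet amounts (n = n₀ + ν ξ):
  B: 286.2 − 1(75.32) = 210.9
  A: 174 − 1(75.32) = 98.63
  C: 0 + 1(75.32) = 75.32
  D: 0 + 1(75.32) = 75.32

211 kmol/h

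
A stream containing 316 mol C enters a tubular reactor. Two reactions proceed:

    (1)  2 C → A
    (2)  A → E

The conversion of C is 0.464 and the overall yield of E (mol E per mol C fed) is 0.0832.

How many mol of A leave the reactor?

Conversion of C: C consumed = 2ξ₁ = 0.464 × 316 → ξ₁ = 73.31 mol.
Yield of E: 1ξ₂ / 316 = 0.0832 → ξ₂ = 26.29 mol.
Outlet amounts (n = n₀ + Σ ν·ξ):
  C: 316 − 2(73.31) = 169.4
  A: 0 + 1(73.31) − 1(26.29) = 47.02
  E: 0 + 1(26.29) = 26.29

47 mol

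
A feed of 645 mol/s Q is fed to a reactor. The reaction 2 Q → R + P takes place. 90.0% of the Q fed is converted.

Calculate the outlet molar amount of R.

290 mol/s

Q reacted = 0.9 × 645 = 580.5 mol/s; ν_Q = −2, so ξ = 580.5/2 = 290.2 mol/s.
Outlet amounts (n = n₀ + ν ξ):
  Q: 645 − 2(290.2) = 64.5
  R: 0 + 1(290.2) = 290.2
  P: 0 + 1(290.2) = 290.2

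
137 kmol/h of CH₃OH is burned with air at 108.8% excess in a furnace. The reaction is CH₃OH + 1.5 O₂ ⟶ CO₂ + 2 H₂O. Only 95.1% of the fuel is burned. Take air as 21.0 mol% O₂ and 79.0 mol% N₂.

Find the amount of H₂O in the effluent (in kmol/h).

261 kmol/h

Stoichiometric O₂ = 1.5 × 137 = 205.5 kmol/h; O₂ fed = 205.5 × 2.088 = 429.1 kmol/h.
N₂ fed = 429.1 × 79/21 = 1614 kmol/h.
Fuel reacted = 0.951 × 137 → ξ = 130.3 kmol/h.
Outlet (n = n₀ + ν ξ):
  CH₃OH: 137 − 1(130.3) = 6.713
  O₂: 429.1 − 1.5(130.3) = 233.7
  N₂: 1614 (inert)
  CO₂: 0 + 1(130.3) = 130.3
  H₂O: 0 + 2(130.3) = 260.6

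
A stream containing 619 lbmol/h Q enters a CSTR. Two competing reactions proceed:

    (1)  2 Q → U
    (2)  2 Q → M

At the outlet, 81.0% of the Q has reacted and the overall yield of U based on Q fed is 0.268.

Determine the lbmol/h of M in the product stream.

Yield of U: 1ξ₁ / 619 = 0.268 → ξ₁ = 165.9 lbmol/h.
Conversion of Q: 2ξ₁ + 2ξ₂ = 0.81 × 619 = 501.4 → ξ₂ = 84.8 lbmol/h.
Outlet amounts (n = n₀ + Σ ν·ξ):
  Q: 619 − 2(165.9) − 2(84.8) = 117.6
  U: 0 + 1(165.9) = 165.9
  M: 0 + 1(84.8) = 84.8

84.8 lbmol/h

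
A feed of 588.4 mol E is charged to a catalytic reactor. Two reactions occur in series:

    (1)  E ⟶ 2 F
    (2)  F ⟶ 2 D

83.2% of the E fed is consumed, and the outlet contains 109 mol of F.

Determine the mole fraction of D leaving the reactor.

0.893

Conversion of E: E consumed = 1ξ₁ = 0.832 × 588.4 → ξ₁ = 489.5 mol.
F balance: n_F = 0 + 2ξ₁ − 1ξ₂ = 109 → ξ₂ = (2·489.5 − 109)/1 = 870.1 mol.
Outlet amounts (n = n₀ + Σ ν·ξ):
  E: 588.4 − 1(489.5) = 98.85
  F: 0 + 2(489.5) − 1(870.1) = 109
  D: 0 + 2(870.1) = 1740
Total out = 1948 mol; y_D = 1740 / 1948 = 0.8933.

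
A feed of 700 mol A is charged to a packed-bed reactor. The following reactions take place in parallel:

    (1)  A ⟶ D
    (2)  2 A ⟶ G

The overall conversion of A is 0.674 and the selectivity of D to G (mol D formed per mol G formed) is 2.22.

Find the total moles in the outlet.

588 mol

Conversion of A: A consumed = 0.674 × 700 = 471.8 mol = 1ξ₁ + 2ξ₂.
Selectivity: 1ξ₁ / (1ξ₂) = 2.22 → ξ₁ = 2.22 ξ₂.
Substitute: (1·2.22 + 2) ξ₂ = 471.8 → ξ₂ = 111.8 mol, ξ₁ = 248.2 mol.
Outlet amounts (n = n₀ + Σ ν·ξ):
  A: 700 − 1(248.2) − 2(111.8) = 228.2
  D: 0 + 1(248.2) = 248.2
  G: 0 + 1(111.8) = 111.8
Total out = 228.2 + 248.2 + 111.8 = 588.2 mol.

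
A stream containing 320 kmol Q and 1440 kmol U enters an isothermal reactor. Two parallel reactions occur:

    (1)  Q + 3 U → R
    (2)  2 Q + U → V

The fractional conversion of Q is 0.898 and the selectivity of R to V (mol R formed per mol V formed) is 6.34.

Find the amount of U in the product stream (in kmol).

Conversion of Q: Q consumed = 0.898 × 320 = 287.4 kmol = 1ξ₁ + 2ξ₂.
Selectivity: 1ξ₁ / (1ξ₂) = 6.34 → ξ₁ = 6.34 ξ₂.
Substitute: (1·6.34 + 2) ξ₂ = 287.4 → ξ₂ = 34.46 kmol, ξ₁ = 218.4 kmol.
Outlet amounts (n = n₀ + Σ ν·ξ):
  Q: 320 − 1(218.4) − 2(34.46) = 32.64
  U: 1440 − 3(218.4) − 1(34.46) = 750.2
  R: 0 + 1(218.4) = 218.4
  V: 0 + 1(34.46) = 34.46

750 kmol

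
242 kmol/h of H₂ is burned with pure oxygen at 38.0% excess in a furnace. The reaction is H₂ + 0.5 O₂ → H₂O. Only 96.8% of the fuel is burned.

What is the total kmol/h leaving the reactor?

292 kmol/h

Stoichiometric O₂ = 0.5 × 242 = 121 kmol/h; O₂ fed = 121 × 1.380 = 167 kmol/h.
Fuel reacted = 0.968 × 242 → ξ = 234.3 kmol/h.
Outlet (n = n₀ + ν ξ):
  H₂: 242 − 1(234.3) = 7.744
  O₂: 167 − 0.5(234.3) = 49.85
  H₂O: 0 + 1(234.3) = 234.3
Total out = 7.744 + 49.85 + 234.3 = 291.9 kmol/h.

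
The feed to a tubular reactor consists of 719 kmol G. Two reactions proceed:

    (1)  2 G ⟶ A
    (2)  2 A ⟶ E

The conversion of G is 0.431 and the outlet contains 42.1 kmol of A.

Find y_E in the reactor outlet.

Conversion of G: G consumed = 2ξ₁ = 0.431 × 719 → ξ₁ = 154.9 kmol.
A balance: n_A = 0 + 1ξ₁ − 2ξ₂ = 42.1 → ξ₂ = (1·154.9 − 42.1)/2 = 56.42 kmol.
Outlet amounts (n = n₀ + Σ ν·ξ):
  G: 719 − 2(154.9) = 409.1
  A: 0 + 1(154.9) − 2(56.42) = 42.1
  E: 0 + 1(56.42) = 56.42
Total out = 507.6 kmol; y_E = 56.42 / 507.6 = 0.1111.

0.111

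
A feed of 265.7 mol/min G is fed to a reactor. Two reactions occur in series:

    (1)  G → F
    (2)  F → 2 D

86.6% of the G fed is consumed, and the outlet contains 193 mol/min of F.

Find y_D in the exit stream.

0.245

Conversion of G: G consumed = 1ξ₁ = 0.866 × 265.7 → ξ₁ = 230.1 mol/min.
F balance: n_F = 0 + 1ξ₁ − 1ξ₂ = 193 → ξ₂ = (1·230.1 − 193)/1 = 37.1 mol/min.
Outlet amounts (n = n₀ + Σ ν·ξ):
  G: 265.7 − 1(230.1) = 35.6
  F: 0 + 1(230.1) − 1(37.1) = 193
  D: 0 + 2(37.1) = 74.19
Total out = 302.8 mol/min; y_D = 74.19 / 302.8 = 0.245.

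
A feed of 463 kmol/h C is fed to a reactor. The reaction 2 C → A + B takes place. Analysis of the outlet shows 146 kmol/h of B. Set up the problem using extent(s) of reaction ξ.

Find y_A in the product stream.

For B: n = n₀ + 1ξ → 146 = 0 + 1ξ, giving ξ = 146 kmol/h.
Outlet amounts (n = n₀ + ν ξ):
  C: 463 − 2(146) = 171
  A: 0 + 1(146) = 146
  B: 0 + 1(146) = 146
Total out = 463 kmol/h; y_A = 146 / 463 = 0.3153.

0.315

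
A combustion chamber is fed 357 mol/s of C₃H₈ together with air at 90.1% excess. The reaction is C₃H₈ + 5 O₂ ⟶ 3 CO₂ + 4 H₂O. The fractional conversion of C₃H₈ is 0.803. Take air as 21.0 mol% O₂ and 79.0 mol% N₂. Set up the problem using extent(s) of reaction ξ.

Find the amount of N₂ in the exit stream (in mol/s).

Stoichiometric O₂ = 5 × 357 = 1785 mol/s; O₂ fed = 1785 × 1.901 = 3393 mol/s.
N₂ fed = 3393 × 79/21 = 12770 mol/s.
Fuel reacted = 0.803 × 357 → ξ = 286.7 mol/s.
Outlet (n = n₀ + ν ξ):
  C₃H₈: 357 − 1(286.7) = 70.33
  O₂: 3393 − 5(286.7) = 1960
  N₂: 12770 (inert)
  CO₂: 0 + 3(286.7) = 860
  H₂O: 0 + 4(286.7) = 1147

12800 mol/s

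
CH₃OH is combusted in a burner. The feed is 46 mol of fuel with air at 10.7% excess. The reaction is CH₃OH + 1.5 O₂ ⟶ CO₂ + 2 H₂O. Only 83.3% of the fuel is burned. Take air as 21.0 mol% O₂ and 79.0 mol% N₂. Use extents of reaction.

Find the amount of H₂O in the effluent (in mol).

Stoichiometric O₂ = 1.5 × 46 = 69 mol; O₂ fed = 69 × 1.107 = 76.38 mol.
N₂ fed = 76.38 × 79/21 = 287.3 mol.
Fuel reacted = 0.833 × 46 → ξ = 38.32 mol.
Outlet (n = n₀ + ν ξ):
  CH₃OH: 46 − 1(38.32) = 7.682
  O₂: 76.38 − 1.5(38.32) = 18.91
  N₂: 287.3 (inert)
  CO₂: 0 + 1(38.32) = 38.32
  H₂O: 0 + 2(38.32) = 76.64

76.6 mol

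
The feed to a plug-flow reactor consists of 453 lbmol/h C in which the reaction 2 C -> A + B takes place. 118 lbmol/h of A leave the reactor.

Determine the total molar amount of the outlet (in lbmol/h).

For A: n = n₀ + 1ξ → 118 = 0 + 1ξ, giving ξ = 118 lbmol/h.
Outlet amounts (n = n₀ + ν ξ):
  C: 453 − 2(118) = 217
  A: 0 + 1(118) = 118
  B: 0 + 1(118) = 118
Total out = 217 + 118 + 118 = 453 lbmol/h.

453 lbmol/h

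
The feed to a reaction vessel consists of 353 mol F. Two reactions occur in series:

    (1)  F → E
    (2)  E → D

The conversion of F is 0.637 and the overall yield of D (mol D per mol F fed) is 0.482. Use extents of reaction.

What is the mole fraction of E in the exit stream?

0.155

Conversion of F: F consumed = 1ξ₁ = 0.637 × 353 → ξ₁ = 224.9 mol.
Yield of D: 1ξ₂ / 353 = 0.482 → ξ₂ = 170.1 mol.
Outlet amounts (n = n₀ + Σ ν·ξ):
  F: 353 − 1(224.9) = 128.1
  E: 0 + 1(224.9) − 1(170.1) = 54.72
  D: 0 + 1(170.1) = 170.1
Total out = 353 mol; y_E = 54.72 / 353 = 0.155.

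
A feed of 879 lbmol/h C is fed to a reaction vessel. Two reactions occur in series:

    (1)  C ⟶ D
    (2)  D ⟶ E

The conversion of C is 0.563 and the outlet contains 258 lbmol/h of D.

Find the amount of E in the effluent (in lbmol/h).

Conversion of C: C consumed = 1ξ₁ = 0.563 × 879 → ξ₁ = 494.9 lbmol/h.
D balance: n_D = 0 + 1ξ₁ − 1ξ₂ = 258 → ξ₂ = (1·494.9 − 258)/1 = 236.9 lbmol/h.
Outlet amounts (n = n₀ + Σ ν·ξ):
  C: 879 − 1(494.9) = 384.1
  D: 0 + 1(494.9) − 1(236.9) = 258
  E: 0 + 1(236.9) = 236.9

237 lbmol/h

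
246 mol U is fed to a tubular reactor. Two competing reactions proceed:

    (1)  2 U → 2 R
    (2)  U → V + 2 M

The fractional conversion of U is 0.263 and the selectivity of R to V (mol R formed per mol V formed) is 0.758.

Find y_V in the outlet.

Conversion of U: U consumed = 0.263 × 246 = 64.7 mol = 2ξ₁ + 1ξ₂.
Selectivity: 2ξ₁ / (1ξ₂) = 0.758 → ξ₁ = 0.379 ξ₂.
Substitute: (2·0.379 + 1) ξ₂ = 64.7 → ξ₂ = 36.8 mol, ξ₁ = 13.95 mol.
Outlet amounts (n = n₀ + Σ ν·ξ):
  U: 246 − 2(13.95) − 1(36.8) = 181.3
  R: 0 + 2(13.95) = 27.9
  V: 0 + 1(36.8) = 36.8
  M: 0 + 2(36.8) = 73.6
Total out = 319.6 mol; y_V = 36.8 / 319.6 = 0.1151.

0.115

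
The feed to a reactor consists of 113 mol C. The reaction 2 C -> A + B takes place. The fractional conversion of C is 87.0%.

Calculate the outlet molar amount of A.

C reacted = 0.87 × 113 = 98.31 mol; ν_C = −2, so ξ = 98.31/2 = 49.16 mol.
Outlet amounts (n = n₀ + ν ξ):
  C: 113 − 2(49.16) = 14.69
  A: 0 + 1(49.16) = 49.16
  B: 0 + 1(49.16) = 49.16

49.2 mol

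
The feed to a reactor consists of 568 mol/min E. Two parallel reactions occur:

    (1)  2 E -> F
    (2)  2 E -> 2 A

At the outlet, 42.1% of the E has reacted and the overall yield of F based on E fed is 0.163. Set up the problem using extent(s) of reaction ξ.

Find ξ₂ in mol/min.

Yield of F: 1ξ₁ / 568 = 0.163 → ξ₁ = 92.58 mol/min.
Conversion of E: 2ξ₁ + 2ξ₂ = 0.421 × 568 = 239.1 → ξ₂ = 26.98 mol/min.
Outlet amounts (n = n₀ + Σ ν·ξ):
  E: 568 − 2(92.58) − 2(26.98) = 328.9
  F: 0 + 1(92.58) = 92.58
  A: 0 + 2(26.98) = 53.96

ξ₂ = 27 mol/min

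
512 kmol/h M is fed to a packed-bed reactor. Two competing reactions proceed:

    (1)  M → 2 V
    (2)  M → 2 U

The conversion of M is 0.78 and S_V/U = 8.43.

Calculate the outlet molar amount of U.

84.7 kmol/h

Conversion of M: M consumed = 0.78 × 512 = 399.4 kmol/h = 1ξ₁ + 1ξ₂.
Selectivity: 2ξ₁ / (2ξ₂) = 8.43 → ξ₁ = 8.43 ξ₂.
Substitute: (1·8.43 + 1) ξ₂ = 399.4 → ξ₂ = 42.35 kmol/h, ξ₁ = 357 kmol/h.
Outlet amounts (n = n₀ + Σ ν·ξ):
  M: 512 − 1(357) − 1(42.35) = 112.6
  V: 0 + 2(357) = 714
  U: 0 + 2(42.35) = 84.7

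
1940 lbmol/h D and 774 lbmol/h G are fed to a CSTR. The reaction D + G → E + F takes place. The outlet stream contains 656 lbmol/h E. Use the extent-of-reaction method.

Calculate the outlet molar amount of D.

1280 lbmol/h

For E: n = n₀ + 1ξ → 656 = 0 + 1ξ, giving ξ = 656 lbmol/h.
Outlet amounts (n = n₀ + ν ξ):
  D: 1940 − 1(656) = 1284
  G: 774 − 1(656) = 118
  E: 0 + 1(656) = 656
  F: 0 + 1(656) = 656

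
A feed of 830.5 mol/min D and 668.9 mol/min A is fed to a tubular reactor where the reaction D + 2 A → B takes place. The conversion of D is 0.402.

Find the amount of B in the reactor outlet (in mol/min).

334 mol/min

D reacted = 0.402 × 830.5 = 333.9 mol/min; ν_D = −1, so ξ = 333.9/1 = 333.9 mol/min.
Outlet amounts (n = n₀ + ν ξ):
  D: 830.5 − 1(333.9) = 496.6
  A: 668.9 − 2(333.9) = 1.178
  B: 0 + 1(333.9) = 333.9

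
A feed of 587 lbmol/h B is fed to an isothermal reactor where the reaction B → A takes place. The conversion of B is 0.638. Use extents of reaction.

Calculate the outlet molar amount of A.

B reacted = 0.638 × 587 = 374.5 lbmol/h; ν_B = −1, so ξ = 374.5/1 = 374.5 lbmol/h.
Outlet amounts (n = n₀ + ν ξ):
  B: 587 − 1(374.5) = 212.5
  A: 0 + 1(374.5) = 374.5

375 lbmol/h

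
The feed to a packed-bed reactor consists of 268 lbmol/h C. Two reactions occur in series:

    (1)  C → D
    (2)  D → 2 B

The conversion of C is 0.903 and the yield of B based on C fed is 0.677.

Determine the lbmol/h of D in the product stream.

Conversion of C: C consumed = 1ξ₁ = 0.903 × 268 → ξ₁ = 242 lbmol/h.
Yield of B: 2ξ₂ / 268 = 0.677 → ξ₂ = 90.72 lbmol/h.
Outlet amounts (n = n₀ + Σ ν·ξ):
  C: 268 − 1(242) = 26
  D: 0 + 1(242) − 1(90.72) = 151.3
  B: 0 + 2(90.72) = 181.4

151 lbmol/h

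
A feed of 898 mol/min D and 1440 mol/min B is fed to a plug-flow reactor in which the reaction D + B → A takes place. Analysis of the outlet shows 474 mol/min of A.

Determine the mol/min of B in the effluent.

For A: n = n₀ + 1ξ → 474 = 0 + 1ξ, giving ξ = 474 mol/min.
Outlet amounts (n = n₀ + ν ξ):
  D: 898 − 1(474) = 424
  B: 1440 − 1(474) = 966
  A: 0 + 1(474) = 474

966 mol/min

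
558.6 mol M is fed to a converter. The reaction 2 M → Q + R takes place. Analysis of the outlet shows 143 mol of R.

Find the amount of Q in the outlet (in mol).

143 mol

For R: n = n₀ + 1ξ → 143 = 0 + 1ξ, giving ξ = 143 mol.
Outlet amounts (n = n₀ + ν ξ):
  M: 558.6 − 2(143) = 272.6
  Q: 0 + 1(143) = 143
  R: 0 + 1(143) = 143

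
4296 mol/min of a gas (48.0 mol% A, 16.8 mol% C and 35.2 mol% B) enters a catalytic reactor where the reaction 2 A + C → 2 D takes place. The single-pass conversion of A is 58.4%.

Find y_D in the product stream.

0.326

A reacted = 0.584 × 2062 = 1204 mol/min; ν_A = −2, so ξ = 1204/2 = 602.1 mol/min.
Outlet amounts (n = n₀ + ν ξ):
  A: 2062 − 2(602.1) = 857.8
  C: 721.7 − 1(602.1) = 119.6
  D: 0 + 2(602.1) = 1204
  B: 1512 (inert)
Total out = 3694 mol/min; y_D = 1204 / 3694 = 0.326.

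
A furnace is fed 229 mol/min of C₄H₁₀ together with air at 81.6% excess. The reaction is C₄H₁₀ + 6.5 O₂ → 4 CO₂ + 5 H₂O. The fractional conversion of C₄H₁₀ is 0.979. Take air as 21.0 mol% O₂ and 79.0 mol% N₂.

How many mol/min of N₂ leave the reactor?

Stoichiometric O₂ = 6.5 × 229 = 1488 mol/min; O₂ fed = 1488 × 1.816 = 2703 mol/min.
N₂ fed = 2703 × 79/21 = 10170 mol/min.
Fuel reacted = 0.979 × 229 → ξ = 224.2 mol/min.
Outlet (n = n₀ + ν ξ):
  C₄H₁₀: 229 − 1(224.2) = 4.809
  O₂: 2703 − 6.5(224.2) = 1246
  N₂: 10170 (inert)
  CO₂: 0 + 4(224.2) = 896.8
  H₂O: 0 + 5(224.2) = 1121

10200 mol/min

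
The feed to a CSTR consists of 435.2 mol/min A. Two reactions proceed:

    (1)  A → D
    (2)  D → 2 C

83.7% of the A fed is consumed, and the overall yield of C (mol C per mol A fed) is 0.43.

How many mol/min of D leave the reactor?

271 mol/min

Conversion of A: A consumed = 1ξ₁ = 0.837 × 435.2 → ξ₁ = 364.3 mol/min.
Yield of C: 2ξ₂ / 435.2 = 0.43 → ξ₂ = 93.57 mol/min.
Outlet amounts (n = n₀ + Σ ν·ξ):
  A: 435.2 − 1(364.3) = 70.94
  D: 0 + 1(364.3) − 1(93.57) = 270.7
  C: 0 + 2(93.57) = 187.1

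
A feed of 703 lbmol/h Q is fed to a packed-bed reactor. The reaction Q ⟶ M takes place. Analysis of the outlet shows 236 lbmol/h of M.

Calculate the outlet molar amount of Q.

467 lbmol/h

For M: n = n₀ + 1ξ → 236 = 0 + 1ξ, giving ξ = 236 lbmol/h.
Outlet amounts (n = n₀ + ν ξ):
  Q: 703 − 1(236) = 467
  M: 0 + 1(236) = 236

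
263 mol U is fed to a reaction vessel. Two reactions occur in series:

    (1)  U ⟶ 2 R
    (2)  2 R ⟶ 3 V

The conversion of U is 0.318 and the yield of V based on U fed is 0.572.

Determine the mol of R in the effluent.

Conversion of U: U consumed = 1ξ₁ = 0.318 × 263 → ξ₁ = 83.63 mol.
Yield of V: 3ξ₂ / 263 = 0.572 → ξ₂ = 50.15 mol.
Outlet amounts (n = n₀ + Σ ν·ξ):
  U: 263 − 1(83.63) = 179.4
  R: 0 + 2(83.63) − 2(50.15) = 66.98
  V: 0 + 3(50.15) = 150.4

67 mol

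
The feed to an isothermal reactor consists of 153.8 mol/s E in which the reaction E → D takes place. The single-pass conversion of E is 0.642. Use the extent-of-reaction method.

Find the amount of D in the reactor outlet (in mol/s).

98.7 mol/s

E reacted = 0.642 × 153.8 = 98.74 mol/s; ν_E = −1, so ξ = 98.74/1 = 98.74 mol/s.
Outlet amounts (n = n₀ + ν ξ):
  E: 153.8 − 1(98.74) = 55.06
  D: 0 + 1(98.74) = 98.74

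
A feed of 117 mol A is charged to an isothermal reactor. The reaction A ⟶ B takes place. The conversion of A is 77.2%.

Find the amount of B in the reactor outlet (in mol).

A reacted = 0.772 × 117 = 90.32 mol; ν_A = −1, so ξ = 90.32/1 = 90.32 mol.
Outlet amounts (n = n₀ + ν ξ):
  A: 117 − 1(90.32) = 26.68
  B: 0 + 1(90.32) = 90.32

90.3 mol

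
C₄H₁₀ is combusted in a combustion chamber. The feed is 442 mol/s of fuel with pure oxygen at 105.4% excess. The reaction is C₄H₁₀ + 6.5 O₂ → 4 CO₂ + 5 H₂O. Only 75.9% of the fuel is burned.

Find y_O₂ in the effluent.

0.543

Stoichiometric O₂ = 6.5 × 442 = 2873 mol/s; O₂ fed = 2873 × 2.054 = 5901 mol/s.
Fuel reacted = 0.759 × 442 → ξ = 335.5 mol/s.
Outlet (n = n₀ + ν ξ):
  C₄H₁₀: 442 − 1(335.5) = 106.5
  O₂: 5901 − 6.5(335.5) = 3721
  CO₂: 0 + 4(335.5) = 1342
  H₂O: 0 + 5(335.5) = 1677
Total out = 6846 mol/s; y_O₂ = 3721 / 6846 = 0.5434.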